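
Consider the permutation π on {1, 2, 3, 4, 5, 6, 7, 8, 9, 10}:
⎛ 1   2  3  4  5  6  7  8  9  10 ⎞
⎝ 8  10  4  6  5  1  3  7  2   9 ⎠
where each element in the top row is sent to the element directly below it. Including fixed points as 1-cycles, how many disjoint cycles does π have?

3

The cycle decomposition is (1, 8, 7, 3, 4, 6)(2, 10, 9)(5), which has 3 cycles (counting 1-cycles).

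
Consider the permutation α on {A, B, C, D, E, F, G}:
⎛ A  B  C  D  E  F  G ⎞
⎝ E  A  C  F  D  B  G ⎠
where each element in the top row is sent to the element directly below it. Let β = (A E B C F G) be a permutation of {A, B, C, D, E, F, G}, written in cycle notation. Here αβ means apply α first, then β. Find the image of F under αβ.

First apply α: α(F) = B, then β(B) = C. Thus (αβ)(F) = C.

C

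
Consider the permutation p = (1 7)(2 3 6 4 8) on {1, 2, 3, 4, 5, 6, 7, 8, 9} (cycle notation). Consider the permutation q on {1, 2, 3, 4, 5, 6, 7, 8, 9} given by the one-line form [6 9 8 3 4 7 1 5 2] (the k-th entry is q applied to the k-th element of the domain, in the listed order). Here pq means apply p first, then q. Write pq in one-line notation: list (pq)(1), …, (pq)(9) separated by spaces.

1 8 7 5 4 3 6 9 2

(pq)(x) = q(p(x)). Computing each image: q(p(1)) = q(7) = 1, q(p(2)) = q(3) = 8, q(p(3)) = q(6) = 7, q(p(4)) = q(8) = 5, q(p(5)) = q(5) = 4, q(p(6)) = q(4) = 3, q(p(7)) = q(1) = 6, q(p(8)) = q(2) = 9, q(p(9)) = q(9) = 2.
Hence pq = [1 8 7 5 4 3 6 9 2].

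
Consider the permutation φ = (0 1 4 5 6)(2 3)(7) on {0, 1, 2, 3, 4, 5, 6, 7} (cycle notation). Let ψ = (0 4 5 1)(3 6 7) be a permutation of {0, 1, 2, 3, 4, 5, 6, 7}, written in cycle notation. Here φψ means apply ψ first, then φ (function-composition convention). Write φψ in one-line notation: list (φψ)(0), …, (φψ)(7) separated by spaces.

5 1 3 0 6 4 7 2

For each element, apply ψ then φ: 0 → 4 → 5; 1 → 0 → 1; 2 → 2 → 3; 3 → 6 → 0; 4 → 5 → 6; 5 → 1 → 4; 6 → 7 → 7; 7 → 3 → 2.
Collecting the images, φψ = [5 1 3 0 6 4 7 2].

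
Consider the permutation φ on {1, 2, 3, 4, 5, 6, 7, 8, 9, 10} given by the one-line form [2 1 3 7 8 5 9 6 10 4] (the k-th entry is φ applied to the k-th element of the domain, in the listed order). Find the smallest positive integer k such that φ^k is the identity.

The disjoint-cycle form of φ has cycle lengths 4, 3, 2, 1.
The order of φ is the least common multiple of its cycle lengths: lcm(4, 3, 2) = 12.

12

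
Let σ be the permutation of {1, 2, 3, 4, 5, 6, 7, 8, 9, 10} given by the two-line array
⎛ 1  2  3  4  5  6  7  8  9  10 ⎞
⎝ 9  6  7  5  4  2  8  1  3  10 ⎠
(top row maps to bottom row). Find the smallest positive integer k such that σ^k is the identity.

The disjoint-cycle form of σ has cycle lengths 5, 2, 2, 1.
The order of σ is the least common multiple of its cycle lengths: lcm(5, 2, 2) = 10.

10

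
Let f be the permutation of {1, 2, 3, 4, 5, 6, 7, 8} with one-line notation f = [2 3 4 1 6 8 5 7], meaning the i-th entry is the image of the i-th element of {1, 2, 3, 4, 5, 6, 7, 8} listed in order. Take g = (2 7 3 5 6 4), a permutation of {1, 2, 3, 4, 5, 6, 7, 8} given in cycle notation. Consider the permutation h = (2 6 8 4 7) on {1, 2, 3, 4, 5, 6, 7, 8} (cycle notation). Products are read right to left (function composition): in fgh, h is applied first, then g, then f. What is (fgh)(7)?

5

(fgh)(7) = f(g(h(7))). h(7) = 2, then g(2) = 7, then f(7) = 5, so the result is 5.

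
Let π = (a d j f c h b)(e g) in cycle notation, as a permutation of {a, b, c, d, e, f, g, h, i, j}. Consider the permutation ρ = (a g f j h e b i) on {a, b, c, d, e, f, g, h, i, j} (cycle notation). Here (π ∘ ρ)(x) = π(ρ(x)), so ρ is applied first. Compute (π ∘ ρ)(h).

g

First apply ρ: ρ(h) = e, then π(e) = g. Thus (π ∘ ρ)(h) = g.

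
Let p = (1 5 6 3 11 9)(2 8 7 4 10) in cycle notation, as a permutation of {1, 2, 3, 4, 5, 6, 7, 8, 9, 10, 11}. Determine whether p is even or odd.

odd

The cycle lengths are 6, 5.
A cycle is odd iff its length is even; p has 1 even-length cycle, so sgn(p) = (−1)^1 and p is odd.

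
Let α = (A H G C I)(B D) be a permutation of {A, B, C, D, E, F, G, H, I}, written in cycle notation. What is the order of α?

The disjoint cycles have lengths 5, 2, 1, 1.
Since disjoint cycles commute, ord(α) = lcm(5, 2) = 10.

10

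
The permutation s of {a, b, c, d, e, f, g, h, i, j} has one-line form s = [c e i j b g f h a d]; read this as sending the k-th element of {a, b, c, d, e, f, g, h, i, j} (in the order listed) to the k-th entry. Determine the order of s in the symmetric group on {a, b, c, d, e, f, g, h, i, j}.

6

Decomposing into disjoint cycles gives cycle lengths 3, 2, 2, 2, 1.
The order is lcm(3, 2, 2, 2) = 6.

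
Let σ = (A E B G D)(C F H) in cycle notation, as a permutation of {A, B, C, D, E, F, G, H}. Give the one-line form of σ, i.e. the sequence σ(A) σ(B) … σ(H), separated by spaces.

Reading each image from the cycles: A→E, B→G, C→F, D→A, E→B, F→H, G→D, H→C.
Listing these in domain order gives E G F A B H D C.

E G F A B H D C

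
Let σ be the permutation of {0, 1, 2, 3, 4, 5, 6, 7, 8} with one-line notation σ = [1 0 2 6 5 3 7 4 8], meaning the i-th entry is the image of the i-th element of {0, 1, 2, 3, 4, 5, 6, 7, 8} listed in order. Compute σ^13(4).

6

Tracing 4 → 5 → … returns to 4 after 5 steps, so 4 lies in a 5-cycle (3, 6, 7, 4, 5).
Powers repeat with period 5 on this cycle, and 13 mod 5 = 3, so σ^13(4) = σ^3(4).
Stepping 3 places around the cycle: 4 → 5 → 3 → 6.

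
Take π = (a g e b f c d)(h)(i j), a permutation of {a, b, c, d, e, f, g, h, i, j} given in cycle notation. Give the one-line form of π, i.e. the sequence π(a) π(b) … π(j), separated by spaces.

g f d a b c e h j i

Image by image: a→g, b→f, c→d, d→a, e→b, f→c, g→e, h→h, i→j, j→i.
So the one-line form is g f d a b c e h j i.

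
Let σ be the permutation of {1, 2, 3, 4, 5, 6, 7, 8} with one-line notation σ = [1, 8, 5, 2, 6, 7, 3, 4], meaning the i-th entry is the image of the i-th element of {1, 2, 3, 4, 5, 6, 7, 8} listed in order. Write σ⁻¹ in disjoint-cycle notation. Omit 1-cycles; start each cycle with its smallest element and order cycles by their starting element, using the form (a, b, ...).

(2, 4, 8)(3, 7, 6, 5)

The cycle decomposition of σ is (2, 8, 4)(3, 5, 6, 7).
Reversing each cycle (and rotating so the smallest element leads) gives σ⁻¹ = (2, 4, 8)(3, 7, 6, 5).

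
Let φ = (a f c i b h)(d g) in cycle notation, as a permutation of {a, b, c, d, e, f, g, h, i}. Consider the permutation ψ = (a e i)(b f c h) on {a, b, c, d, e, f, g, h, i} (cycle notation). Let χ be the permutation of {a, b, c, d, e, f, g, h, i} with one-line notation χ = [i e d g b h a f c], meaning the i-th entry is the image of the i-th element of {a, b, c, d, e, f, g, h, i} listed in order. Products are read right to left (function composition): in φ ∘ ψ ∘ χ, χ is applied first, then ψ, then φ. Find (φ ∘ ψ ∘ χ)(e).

c

Chase e: χ(e) = b; ψ(b) = f; φ(f) = c. Hence (φ ∘ ψ ∘ χ)(e) = c.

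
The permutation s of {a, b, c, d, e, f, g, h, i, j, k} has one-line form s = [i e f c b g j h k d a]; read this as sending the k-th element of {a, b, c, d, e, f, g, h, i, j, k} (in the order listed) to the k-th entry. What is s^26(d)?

c

Tracing d → c → … returns to d after 5 steps, so d lies in a 5-cycle (c f g j d).
Since the cycle has length 5, s^26 acts on it the same as s^1 (26 mod 5 = 1).
Advancing 1 step from d: d → c.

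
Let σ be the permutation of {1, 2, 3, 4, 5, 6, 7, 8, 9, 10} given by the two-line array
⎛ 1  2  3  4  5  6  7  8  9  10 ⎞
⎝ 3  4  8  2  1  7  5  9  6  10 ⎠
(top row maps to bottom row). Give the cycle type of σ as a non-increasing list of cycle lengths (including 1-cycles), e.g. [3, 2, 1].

[7, 2, 1]

The disjoint cycles are (1, 3, 8, 9, 6, 7, 5)(2, 4)(10), with lengths 7, 2, 1 in non-increasing order.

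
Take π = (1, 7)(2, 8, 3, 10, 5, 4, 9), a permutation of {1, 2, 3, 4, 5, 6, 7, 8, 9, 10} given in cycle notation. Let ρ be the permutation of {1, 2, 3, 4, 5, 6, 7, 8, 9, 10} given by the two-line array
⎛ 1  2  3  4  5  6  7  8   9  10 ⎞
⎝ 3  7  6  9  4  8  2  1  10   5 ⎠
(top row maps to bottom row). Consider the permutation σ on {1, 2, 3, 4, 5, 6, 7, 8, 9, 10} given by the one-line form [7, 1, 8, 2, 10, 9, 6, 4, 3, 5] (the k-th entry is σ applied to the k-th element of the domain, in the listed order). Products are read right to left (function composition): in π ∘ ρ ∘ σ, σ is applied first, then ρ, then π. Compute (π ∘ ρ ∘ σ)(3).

Apply the permutations in order: σ(3) = 8, then ρ(8) = 1, then π(1) = 7. So (π ∘ ρ ∘ σ)(3) = 7.

7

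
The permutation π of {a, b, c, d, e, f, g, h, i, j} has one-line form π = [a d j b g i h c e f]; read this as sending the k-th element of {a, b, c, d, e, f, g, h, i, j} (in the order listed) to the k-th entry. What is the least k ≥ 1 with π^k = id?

14

Writing π as disjoint cycles, the cycle lengths are 7, 2, 1.
The order is lcm(7, 2) = 14.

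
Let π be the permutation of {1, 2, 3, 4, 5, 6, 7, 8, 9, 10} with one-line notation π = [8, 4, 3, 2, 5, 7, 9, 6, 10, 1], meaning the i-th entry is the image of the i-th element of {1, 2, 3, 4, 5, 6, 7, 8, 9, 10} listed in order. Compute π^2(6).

Tracing 6 → 7 → … returns to 6 after 6 steps, so 6 lies in a 6-cycle (1, 8, 6, 7, 9, 10).
Advancing 2 steps from 6: 6 → 7 → 9.

9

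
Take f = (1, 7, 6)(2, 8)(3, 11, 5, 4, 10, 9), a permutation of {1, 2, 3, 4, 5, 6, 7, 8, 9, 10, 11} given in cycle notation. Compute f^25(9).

3

9 lies in the 6-cycle (3, 11, 5, 4, 10, 9).
On a 6-cycle, f^6 is the identity, so f^25 = f^1 there (25 ≡ 1 mod 6).
Advancing 1 step from 9: 9 → 3.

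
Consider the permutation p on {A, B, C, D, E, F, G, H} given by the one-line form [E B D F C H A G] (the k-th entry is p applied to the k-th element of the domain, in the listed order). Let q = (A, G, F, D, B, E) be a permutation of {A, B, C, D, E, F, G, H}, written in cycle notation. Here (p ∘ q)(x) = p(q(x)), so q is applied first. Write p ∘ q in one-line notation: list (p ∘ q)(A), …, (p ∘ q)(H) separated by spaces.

A C D B E F H G

(p ∘ q)(x) = p(q(x)). Computing each image: p(q(A)) = p(G) = A, p(q(B)) = p(E) = C, p(q(C)) = p(C) = D, p(q(D)) = p(B) = B, p(q(E)) = p(A) = E, p(q(F)) = p(D) = F, p(q(G)) = p(F) = H, p(q(H)) = p(H) = G.
Hence p ∘ q = [A C D B E F H G].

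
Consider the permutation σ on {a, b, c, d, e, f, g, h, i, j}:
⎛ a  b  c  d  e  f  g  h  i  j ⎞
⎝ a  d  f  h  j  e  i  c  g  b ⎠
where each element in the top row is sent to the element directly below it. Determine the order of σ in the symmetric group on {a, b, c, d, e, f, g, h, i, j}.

14

Writing σ as disjoint cycles, the cycle lengths are 7, 2, 1.
Since disjoint cycles commute, ord(σ) = lcm(7, 2) = 14.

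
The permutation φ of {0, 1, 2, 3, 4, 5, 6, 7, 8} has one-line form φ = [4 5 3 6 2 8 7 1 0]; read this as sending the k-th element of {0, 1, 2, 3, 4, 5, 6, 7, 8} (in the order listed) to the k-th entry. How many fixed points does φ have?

No element satisfies φ(x) = x, so there are 0 fixed points.

0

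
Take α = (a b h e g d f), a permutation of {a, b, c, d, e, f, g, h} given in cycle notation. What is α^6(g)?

g lies in the 7-cycle (a b h e g d f).
Advancing 6 steps from g: g → d → f → a → b → h → e.

e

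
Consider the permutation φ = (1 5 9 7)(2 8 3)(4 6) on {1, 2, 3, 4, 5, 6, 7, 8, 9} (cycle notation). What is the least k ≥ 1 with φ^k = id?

12

The cycle type of φ is (4, 3, 2).
Since disjoint cycles commute, ord(φ) = lcm(4, 3, 2) = 12.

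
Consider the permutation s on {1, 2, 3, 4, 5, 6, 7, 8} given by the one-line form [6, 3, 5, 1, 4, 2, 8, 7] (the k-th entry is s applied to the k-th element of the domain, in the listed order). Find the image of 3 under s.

3 is element number 3 of the domain, and entry number 3 of the one-line form is 5, so s(3) = 5.

5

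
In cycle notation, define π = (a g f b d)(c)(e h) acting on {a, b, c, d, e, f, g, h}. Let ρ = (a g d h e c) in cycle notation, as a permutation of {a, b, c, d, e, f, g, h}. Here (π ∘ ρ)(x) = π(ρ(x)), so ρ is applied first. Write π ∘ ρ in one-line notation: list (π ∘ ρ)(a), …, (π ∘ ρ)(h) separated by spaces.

f d g e c b a h

(π ∘ ρ)(x) = π(ρ(x)). Computing each image: π(ρ(a)) = π(g) = f, π(ρ(b)) = π(b) = d, π(ρ(c)) = π(a) = g, π(ρ(d)) = π(h) = e, π(ρ(e)) = π(c) = c, π(ρ(f)) = π(f) = b, π(ρ(g)) = π(d) = a, π(ρ(h)) = π(e) = h.
Hence π ∘ ρ = [f d g e c b a h].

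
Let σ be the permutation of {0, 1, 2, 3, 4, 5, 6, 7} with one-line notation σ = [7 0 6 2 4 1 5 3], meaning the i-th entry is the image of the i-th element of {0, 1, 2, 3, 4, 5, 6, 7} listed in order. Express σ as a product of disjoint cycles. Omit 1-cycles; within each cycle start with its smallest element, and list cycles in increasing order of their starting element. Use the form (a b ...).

Iterating σ from 0 gives 0 → 7 → 3 → 2 → 6 → 5 → 1 → 0; that is the 7-cycle (0 7 3 2 6 5 1).
Continuing from each remaining unvisited element yields (0 7 3 2 6 5 1).

(0 7 3 2 6 5 1)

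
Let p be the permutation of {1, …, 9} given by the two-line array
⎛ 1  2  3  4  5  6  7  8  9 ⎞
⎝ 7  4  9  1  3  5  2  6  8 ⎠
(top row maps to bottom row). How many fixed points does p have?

No element satisfies p(x) = x, so there are 0 fixed points.

0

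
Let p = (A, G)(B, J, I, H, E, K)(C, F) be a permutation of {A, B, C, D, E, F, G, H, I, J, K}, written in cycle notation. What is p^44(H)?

K

H lies in the 6-cycle (B, J, I, H, E, K).
Powers repeat with period 6 on this cycle, and 44 mod 6 = 2, so p^44(H) = p^2(H).
Stepping 2 places around the cycle: H → E → K.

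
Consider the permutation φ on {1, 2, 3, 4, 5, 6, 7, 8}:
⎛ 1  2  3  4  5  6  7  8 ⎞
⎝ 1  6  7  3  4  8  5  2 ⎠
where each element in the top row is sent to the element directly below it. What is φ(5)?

The entry below 5 in the array is 4, so φ(5) = 4.

4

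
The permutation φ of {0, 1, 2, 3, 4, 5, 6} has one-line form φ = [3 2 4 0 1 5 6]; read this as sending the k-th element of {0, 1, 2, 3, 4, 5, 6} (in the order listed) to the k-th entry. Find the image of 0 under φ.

3

0 is element number 1 of the domain, and entry number 1 of the one-line form is 3, so φ(0) = 3.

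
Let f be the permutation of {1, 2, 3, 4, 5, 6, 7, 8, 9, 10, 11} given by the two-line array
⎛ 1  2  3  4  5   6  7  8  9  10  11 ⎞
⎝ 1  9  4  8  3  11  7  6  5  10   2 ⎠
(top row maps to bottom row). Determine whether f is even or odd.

In disjoint-cycle form the cycle lengths are 8, 1, 1, 1.
A cycle is odd iff its length is even; f has 1 even-length cycle, so sgn(f) = (−1)^1 and f is odd.

odd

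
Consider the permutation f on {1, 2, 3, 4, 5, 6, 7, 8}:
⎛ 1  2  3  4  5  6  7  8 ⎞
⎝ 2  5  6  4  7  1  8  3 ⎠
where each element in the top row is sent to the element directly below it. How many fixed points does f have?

The fixed points (elements with f(x) = x) are {4}, so there is 1.

1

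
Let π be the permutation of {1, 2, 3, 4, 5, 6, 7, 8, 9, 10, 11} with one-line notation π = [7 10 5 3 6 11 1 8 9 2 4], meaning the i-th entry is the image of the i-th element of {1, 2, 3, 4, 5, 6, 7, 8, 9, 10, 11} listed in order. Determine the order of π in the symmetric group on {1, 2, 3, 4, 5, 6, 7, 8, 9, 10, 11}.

The disjoint-cycle form of π has cycle lengths 5, 2, 2, 1, 1.
The order of π is the least common multiple of its cycle lengths: lcm(5, 2, 2) = 10.

10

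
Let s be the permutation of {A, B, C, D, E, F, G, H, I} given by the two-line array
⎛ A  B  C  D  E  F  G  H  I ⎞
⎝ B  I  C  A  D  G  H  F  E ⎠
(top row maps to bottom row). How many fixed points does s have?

1

The fixed points (elements with s(x) = x) are {C}, so there is 1.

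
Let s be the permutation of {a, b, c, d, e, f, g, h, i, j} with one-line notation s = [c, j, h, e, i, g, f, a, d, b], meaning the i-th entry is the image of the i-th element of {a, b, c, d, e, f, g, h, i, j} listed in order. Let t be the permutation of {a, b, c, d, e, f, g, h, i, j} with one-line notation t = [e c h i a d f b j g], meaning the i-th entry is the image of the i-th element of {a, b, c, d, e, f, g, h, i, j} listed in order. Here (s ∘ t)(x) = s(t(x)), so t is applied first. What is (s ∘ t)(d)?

First apply t: t(d) = i, then s(i) = d. Thus (s ∘ t)(d) = d.

d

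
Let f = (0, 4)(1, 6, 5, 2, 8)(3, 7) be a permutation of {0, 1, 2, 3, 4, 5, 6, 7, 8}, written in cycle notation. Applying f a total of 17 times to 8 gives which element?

6

8 lies in the 5-cycle (1, 6, 5, 2, 8).
Powers repeat with period 5 on this cycle, and 17 mod 5 = 2, so f^17(8) = f^2(8).
Advancing 2 steps from 8: 8 → 1 → 6.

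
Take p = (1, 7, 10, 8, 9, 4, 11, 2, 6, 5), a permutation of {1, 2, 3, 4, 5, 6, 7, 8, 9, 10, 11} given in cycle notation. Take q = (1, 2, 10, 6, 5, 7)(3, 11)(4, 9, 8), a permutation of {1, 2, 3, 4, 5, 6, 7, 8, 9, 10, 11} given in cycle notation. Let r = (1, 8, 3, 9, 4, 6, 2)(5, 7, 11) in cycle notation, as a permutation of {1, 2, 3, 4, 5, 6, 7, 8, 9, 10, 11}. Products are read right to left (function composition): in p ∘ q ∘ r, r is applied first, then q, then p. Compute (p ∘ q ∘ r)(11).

10

(p ∘ q ∘ r)(11) = p(q(r(11))). r(11) = 5, then q(5) = 7, then p(7) = 10, so the result is 10.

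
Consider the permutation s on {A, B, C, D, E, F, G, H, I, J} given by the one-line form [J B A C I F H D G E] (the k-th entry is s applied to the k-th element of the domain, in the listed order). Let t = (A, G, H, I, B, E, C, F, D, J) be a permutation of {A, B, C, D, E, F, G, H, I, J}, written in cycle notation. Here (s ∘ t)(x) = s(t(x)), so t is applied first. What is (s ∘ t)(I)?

t(I) = B, then s(B) = B; composing gives (s ∘ t)(I) = B.

B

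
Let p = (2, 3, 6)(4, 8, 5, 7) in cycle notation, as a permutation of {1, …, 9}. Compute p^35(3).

2

3 lies in the 3-cycle (2, 3, 6).
On a 3-cycle, p^3 is the identity, so p^35 = p^2 there (35 ≡ 2 mod 3).
Stepping 2 places around the cycle: 3 → 6 → 2.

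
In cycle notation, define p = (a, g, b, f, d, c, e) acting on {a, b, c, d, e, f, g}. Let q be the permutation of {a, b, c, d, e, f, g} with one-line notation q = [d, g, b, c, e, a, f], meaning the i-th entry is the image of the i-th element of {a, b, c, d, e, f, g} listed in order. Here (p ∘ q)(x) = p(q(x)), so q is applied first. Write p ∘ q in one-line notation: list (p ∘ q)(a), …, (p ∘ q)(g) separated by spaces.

For each element, apply q then p: a → d → c; b → g → b; c → b → f; d → c → e; e → e → a; f → a → g; g → f → d.
Collecting the images, p ∘ q = [c b f e a g d].

c b f e a g d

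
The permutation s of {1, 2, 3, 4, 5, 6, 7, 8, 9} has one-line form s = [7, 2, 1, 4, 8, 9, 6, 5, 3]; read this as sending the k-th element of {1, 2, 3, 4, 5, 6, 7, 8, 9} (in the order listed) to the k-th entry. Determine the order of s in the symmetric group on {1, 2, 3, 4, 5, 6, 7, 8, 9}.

10

The disjoint-cycle form of s has cycle lengths 5, 2, 1, 1.
The order of s is the least common multiple of its cycle lengths: lcm(5, 2) = 10.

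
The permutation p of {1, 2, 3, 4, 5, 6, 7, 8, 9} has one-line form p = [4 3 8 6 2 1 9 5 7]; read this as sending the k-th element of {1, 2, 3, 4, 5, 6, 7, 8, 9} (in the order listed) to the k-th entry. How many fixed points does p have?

0

No element satisfies p(x) = x, so there are 0 fixed points.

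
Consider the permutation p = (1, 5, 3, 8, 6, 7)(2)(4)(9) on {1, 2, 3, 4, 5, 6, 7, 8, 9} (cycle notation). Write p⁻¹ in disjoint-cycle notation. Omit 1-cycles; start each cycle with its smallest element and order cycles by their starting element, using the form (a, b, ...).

(1, 7, 6, 8, 3, 5)

Inverting a permutation written in cycle notation just reverses the order within every cycle.
Reversing each cycle of p and rotating so the smallest element leads gives (1, 7, 6, 8, 3, 5).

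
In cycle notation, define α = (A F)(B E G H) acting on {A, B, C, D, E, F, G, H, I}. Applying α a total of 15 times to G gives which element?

E

G lies in the 4-cycle (B E G H).
On a 4-cycle, α^4 is the identity, so α^15 = α^3 there (15 ≡ 3 mod 4).
Stepping 3 places around the cycle: G → H → B → E.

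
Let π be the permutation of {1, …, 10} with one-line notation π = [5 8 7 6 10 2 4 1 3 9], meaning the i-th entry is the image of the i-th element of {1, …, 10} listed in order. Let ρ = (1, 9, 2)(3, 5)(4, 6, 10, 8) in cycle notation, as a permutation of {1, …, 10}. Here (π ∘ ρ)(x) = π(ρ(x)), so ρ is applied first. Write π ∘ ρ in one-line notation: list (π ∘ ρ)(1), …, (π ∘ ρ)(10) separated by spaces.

(π ∘ ρ)(x) = π(ρ(x)). Computing each image: π(ρ(1)) = π(9) = 3, π(ρ(2)) = π(1) = 5, π(ρ(3)) = π(5) = 10, π(ρ(4)) = π(6) = 2, π(ρ(5)) = π(3) = 7, π(ρ(6)) = π(10) = 9, π(ρ(7)) = π(7) = 4, π(ρ(8)) = π(4) = 6, π(ρ(9)) = π(2) = 8, π(ρ(10)) = π(8) = 1.
Hence π ∘ ρ = [3 5 10 2 7 9 4 6 8 1].

3 5 10 2 7 9 4 6 8 1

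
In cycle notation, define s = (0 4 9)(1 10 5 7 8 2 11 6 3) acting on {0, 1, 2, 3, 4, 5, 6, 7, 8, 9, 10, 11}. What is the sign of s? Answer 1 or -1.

1

The cycle lengths are 9, 3.
A cycle is odd iff its length is even; s has 0 even-length cycles, so sgn(s) = (−1)^0 and s is even.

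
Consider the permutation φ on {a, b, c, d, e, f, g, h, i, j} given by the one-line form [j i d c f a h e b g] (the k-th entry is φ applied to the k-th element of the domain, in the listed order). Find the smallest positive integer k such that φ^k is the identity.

6

Decomposing into disjoint cycles gives cycle lengths 6, 2, 2.
The order is lcm(6, 2, 2) = 6.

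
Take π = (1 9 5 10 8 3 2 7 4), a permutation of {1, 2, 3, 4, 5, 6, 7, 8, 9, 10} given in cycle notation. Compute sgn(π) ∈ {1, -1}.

The cycle lengths are 9, 1.
A cycle is odd iff its length is even; π has 0 even-length cycles, so sgn(π) = (−1)^0 and π is even.

1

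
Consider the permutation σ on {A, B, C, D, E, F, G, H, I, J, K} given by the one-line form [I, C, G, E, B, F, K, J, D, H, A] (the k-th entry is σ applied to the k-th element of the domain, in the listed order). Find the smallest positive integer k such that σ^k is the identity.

8

Decomposing into disjoint cycles gives cycle lengths 8, 2, 1.
Since disjoint cycles commute, ord(σ) = lcm(8, 2) = 8.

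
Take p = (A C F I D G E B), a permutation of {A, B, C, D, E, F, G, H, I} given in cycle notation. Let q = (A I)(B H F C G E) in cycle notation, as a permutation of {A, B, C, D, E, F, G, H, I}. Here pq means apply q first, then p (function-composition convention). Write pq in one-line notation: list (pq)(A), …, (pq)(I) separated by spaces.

D H E G A F B I C

(pq)(x) = p(q(x)). Computing each image: p(q(A)) = p(I) = D, p(q(B)) = p(H) = H, p(q(C)) = p(G) = E, p(q(D)) = p(D) = G, p(q(E)) = p(B) = A, p(q(F)) = p(C) = F, p(q(G)) = p(E) = B, p(q(H)) = p(F) = I, p(q(I)) = p(A) = C.
Hence pq = [D H E G A F B I C].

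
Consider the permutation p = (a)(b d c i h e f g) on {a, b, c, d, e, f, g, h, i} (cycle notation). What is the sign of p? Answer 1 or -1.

The cycle lengths are 8, 1.
A cycle of length ℓ contributes ℓ−1 transpositions, so p is a product of 7 transpositions — odd.

-1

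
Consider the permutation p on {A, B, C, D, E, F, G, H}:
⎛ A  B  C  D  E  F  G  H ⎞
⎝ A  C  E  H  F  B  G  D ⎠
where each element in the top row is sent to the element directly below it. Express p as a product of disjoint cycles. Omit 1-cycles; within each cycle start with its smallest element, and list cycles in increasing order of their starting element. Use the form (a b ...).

From B: B → C → E → F → B, closing the cycle (B C E F).
Continuing from each remaining unvisited element yields (B C E F)(D H).

(B C E F)(D H)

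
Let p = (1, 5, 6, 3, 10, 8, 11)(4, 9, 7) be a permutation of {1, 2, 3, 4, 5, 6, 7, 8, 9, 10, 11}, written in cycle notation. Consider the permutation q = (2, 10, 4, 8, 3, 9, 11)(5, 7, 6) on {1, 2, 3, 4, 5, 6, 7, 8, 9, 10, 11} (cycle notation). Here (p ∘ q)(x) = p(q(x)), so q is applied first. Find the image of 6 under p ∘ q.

First apply q: q(6) = 5, then p(5) = 6. Thus (p ∘ q)(6) = 6.

6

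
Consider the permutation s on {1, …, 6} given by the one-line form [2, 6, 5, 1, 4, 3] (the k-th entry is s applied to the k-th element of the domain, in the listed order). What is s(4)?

4 is element number 4 of the domain, and entry number 4 of the one-line form is 1, so s(4) = 1.

1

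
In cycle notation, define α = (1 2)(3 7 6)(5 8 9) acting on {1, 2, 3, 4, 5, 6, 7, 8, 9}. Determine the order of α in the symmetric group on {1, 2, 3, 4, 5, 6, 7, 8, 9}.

The cycle type of α is (3, 3, 2, 1).
The order of α is the least common multiple of its cycle lengths: lcm(3, 3, 2) = 6.

6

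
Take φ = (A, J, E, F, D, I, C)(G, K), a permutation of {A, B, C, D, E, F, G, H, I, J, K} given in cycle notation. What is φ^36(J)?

E

J lies in the 7-cycle (A, J, E, F, D, I, C).
Since the cycle has length 7, φ^36 acts on it the same as φ^1 (36 mod 7 = 1).
Stepping 1 place around the cycle: J → E.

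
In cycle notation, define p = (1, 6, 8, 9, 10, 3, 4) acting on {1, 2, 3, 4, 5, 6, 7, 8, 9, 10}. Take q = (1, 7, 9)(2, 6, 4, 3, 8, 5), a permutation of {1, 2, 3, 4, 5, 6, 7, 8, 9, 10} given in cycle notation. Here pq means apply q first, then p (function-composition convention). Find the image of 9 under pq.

6

(pq)(9) = p(q(9)). q(9) = 1, then p(1) = 6. So (pq)(9) = 6.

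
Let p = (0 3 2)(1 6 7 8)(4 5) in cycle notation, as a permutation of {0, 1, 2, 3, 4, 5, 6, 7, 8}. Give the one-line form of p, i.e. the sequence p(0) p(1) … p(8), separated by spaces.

3 6 0 2 5 4 7 8 1

Each element maps to the next entry in its cycle (wrapping to the front): 0→3, 1→6, 2→0, 3→2, 4→5, 5→4, 6→7, 7→8, 8→1.
Listing these in domain order gives 3 6 0 2 5 4 7 8 1.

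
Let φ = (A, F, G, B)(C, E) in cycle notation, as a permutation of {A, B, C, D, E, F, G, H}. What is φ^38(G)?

A

G lies in the 4-cycle (A, F, G, B).
Powers repeat with period 4 on this cycle, and 38 mod 4 = 2, so φ^38(G) = φ^2(G).
Advancing 2 steps from G: G → B → A.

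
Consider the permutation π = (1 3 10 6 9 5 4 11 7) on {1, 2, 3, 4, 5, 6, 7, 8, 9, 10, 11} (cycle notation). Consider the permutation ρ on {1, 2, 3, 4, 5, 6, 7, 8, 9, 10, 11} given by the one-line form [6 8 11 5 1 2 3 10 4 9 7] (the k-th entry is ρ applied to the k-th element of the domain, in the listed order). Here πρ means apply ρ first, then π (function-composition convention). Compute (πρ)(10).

5

First apply ρ: ρ(10) = 9, then π(9) = 5. Thus (πρ)(10) = 5.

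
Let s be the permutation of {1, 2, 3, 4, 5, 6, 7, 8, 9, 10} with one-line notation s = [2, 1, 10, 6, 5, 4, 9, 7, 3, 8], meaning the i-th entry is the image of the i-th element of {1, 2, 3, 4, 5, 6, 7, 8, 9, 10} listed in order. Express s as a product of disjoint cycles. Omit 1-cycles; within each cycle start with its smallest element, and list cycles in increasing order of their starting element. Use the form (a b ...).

(1 2)(3 10 8 7 9)(4 6)

Start at 1 and follow images: 1 → 2 → 1, giving the cycle (1 2).
Continuing from each remaining unvisited element yields (1 2)(3 10 8 7 9)(4 6).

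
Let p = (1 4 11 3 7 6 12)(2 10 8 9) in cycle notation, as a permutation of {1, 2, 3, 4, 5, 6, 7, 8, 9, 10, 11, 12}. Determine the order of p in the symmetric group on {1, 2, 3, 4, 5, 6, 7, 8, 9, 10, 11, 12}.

The cycle type of p is (7, 4, 1).
The order is lcm(7, 4) = 28.

28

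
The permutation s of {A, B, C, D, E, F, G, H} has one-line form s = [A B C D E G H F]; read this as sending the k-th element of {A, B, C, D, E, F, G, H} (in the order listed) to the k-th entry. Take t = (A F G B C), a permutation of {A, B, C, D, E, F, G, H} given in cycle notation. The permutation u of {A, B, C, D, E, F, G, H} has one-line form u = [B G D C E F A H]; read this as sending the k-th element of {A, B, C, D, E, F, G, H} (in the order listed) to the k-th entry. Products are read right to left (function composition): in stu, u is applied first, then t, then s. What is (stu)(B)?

B

Apply the permutations in order: u(B) = G, then t(G) = B, then s(B) = B. So (stu)(B) = B.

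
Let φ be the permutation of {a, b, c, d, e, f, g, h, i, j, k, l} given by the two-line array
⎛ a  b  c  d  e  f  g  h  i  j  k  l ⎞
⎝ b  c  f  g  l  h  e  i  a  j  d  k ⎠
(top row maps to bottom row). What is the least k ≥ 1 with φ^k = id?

The disjoint-cycle form of φ has cycle lengths 6, 5, 1.
The order is lcm(6, 5) = 30.

30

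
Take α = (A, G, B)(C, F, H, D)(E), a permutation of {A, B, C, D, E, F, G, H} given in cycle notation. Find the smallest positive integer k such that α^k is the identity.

12

The disjoint cycles have lengths 4, 3, 1.
Since disjoint cycles commute, ord(α) = lcm(4, 3) = 12.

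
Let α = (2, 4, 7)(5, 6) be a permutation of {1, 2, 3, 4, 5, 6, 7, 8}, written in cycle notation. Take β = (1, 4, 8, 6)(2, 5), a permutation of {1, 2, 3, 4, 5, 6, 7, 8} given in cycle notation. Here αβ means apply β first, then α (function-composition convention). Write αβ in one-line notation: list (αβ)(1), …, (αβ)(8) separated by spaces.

Chase each element through β then α: 1 → 4 → 7; 2 → 5 → 6; 3 → 3 → 3; 4 → 8 → 8; 5 → 2 → 4; 6 → 1 → 1; 7 → 7 → 2; 8 → 6 → 5.
So αβ in one-line form is 7 6 3 8 4 1 2 5.

7 6 3 8 4 1 2 5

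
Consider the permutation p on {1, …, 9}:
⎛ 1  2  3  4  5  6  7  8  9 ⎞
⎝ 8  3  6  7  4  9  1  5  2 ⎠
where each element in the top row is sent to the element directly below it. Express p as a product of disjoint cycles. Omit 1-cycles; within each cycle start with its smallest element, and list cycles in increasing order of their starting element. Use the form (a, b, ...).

From 1: 1 → 8 → 5 → 4 → 7 → 1, closing the cycle (1, 8, 5, 4, 7).
Continuing from each remaining unvisited element yields (1, 8, 5, 4, 7)(2, 3, 6, 9).

(1, 8, 5, 4, 7)(2, 3, 6, 9)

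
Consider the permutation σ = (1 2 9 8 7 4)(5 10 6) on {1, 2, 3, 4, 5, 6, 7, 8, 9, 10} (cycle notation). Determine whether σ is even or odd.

The cycle lengths are 6, 3, 1.
A cycle is odd iff its length is even; σ has 1 even-length cycle, so sgn(σ) = (−1)^1 and σ is odd.

odd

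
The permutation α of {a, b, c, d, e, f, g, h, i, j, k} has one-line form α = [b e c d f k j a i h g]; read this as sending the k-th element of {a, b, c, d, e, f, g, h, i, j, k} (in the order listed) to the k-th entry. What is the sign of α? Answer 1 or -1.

In disjoint-cycle form the cycle lengths are 8, 1, 1, 1.
A cycle is odd iff its length is even; α has 1 even-length cycle, so sgn(α) = (−1)^1 and α is odd.

-1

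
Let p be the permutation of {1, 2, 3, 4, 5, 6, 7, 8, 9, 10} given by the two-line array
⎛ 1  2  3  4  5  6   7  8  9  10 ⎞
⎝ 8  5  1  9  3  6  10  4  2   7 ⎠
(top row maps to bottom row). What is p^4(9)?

1

Tracing 9 → 2 → … returns to 9 after 7 steps, so 9 lies in a 7-cycle (1, 8, 4, 9, 2, 5, 3).
Stepping 4 places around the cycle: 9 → 2 → 5 → 3 → 1.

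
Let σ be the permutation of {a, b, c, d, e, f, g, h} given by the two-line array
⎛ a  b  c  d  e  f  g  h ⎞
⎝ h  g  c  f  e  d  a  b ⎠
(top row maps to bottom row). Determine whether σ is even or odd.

In disjoint-cycle form the cycle lengths are 4, 2, 1, 1.
A cycle is odd iff its length is even; σ has 2 even-length cycles, so sgn(σ) = (−1)^2 and σ is even.

even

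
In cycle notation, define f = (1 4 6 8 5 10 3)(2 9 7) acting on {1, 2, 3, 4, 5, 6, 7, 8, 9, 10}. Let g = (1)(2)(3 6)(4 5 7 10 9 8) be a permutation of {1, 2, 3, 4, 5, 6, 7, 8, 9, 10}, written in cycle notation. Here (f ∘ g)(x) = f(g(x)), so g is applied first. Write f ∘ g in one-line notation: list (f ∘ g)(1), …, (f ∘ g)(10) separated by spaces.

4 9 8 10 2 1 3 6 5 7

(f ∘ g)(x) = f(g(x)). Computing each image: f(g(1)) = f(1) = 4, f(g(2)) = f(2) = 9, f(g(3)) = f(6) = 8, f(g(4)) = f(5) = 10, f(g(5)) = f(7) = 2, f(g(6)) = f(3) = 1, f(g(7)) = f(10) = 3, f(g(8)) = f(4) = 6, f(g(9)) = f(8) = 5, f(g(10)) = f(9) = 7.
Hence f ∘ g = [4 9 8 10 2 1 3 6 5 7].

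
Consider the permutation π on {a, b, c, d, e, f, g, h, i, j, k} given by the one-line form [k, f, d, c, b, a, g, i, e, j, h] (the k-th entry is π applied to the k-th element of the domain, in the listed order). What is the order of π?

Writing π as disjoint cycles, the cycle lengths are 7, 2, 1, 1.
Since disjoint cycles commute, ord(π) = lcm(7, 2) = 14.

14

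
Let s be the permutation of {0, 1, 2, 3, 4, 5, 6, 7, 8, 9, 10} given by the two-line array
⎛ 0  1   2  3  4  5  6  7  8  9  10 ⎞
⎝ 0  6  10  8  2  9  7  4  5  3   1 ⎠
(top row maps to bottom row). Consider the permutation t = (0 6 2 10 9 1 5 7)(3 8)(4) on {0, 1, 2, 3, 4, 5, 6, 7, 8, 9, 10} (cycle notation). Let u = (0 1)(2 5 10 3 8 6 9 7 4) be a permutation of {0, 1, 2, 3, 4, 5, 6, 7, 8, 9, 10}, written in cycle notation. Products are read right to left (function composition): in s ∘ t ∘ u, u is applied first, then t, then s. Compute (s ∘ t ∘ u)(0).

Chase 0: u(0) = 1; t(1) = 5; s(5) = 9. Hence (s ∘ t ∘ u)(0) = 9.

9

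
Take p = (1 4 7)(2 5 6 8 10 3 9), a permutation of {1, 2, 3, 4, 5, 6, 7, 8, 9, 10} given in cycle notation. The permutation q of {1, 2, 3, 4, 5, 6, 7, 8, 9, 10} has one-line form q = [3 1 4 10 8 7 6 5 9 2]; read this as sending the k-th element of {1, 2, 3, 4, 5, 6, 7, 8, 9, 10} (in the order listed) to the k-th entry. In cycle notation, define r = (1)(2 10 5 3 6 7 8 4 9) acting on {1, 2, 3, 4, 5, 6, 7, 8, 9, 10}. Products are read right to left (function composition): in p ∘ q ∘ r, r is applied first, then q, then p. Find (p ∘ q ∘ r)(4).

2

(p ∘ q ∘ r)(4) = p(q(r(4))). r(4) = 9, then q(9) = 9, then p(9) = 2, so the result is 2.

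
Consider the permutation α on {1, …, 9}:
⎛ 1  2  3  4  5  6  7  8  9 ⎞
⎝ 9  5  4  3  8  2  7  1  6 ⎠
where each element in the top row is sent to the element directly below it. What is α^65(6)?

Tracing 6 → 2 → … returns to 6 after 6 steps, so 6 lies in a 6-cycle (1 9 6 2 5 8).
On a 6-cycle, α^6 is the identity, so α^65 = α^5 there (65 ≡ 5 mod 6).
Stepping 5 places around the cycle: 6 → 2 → 5 → 8 → 1 → 9.

9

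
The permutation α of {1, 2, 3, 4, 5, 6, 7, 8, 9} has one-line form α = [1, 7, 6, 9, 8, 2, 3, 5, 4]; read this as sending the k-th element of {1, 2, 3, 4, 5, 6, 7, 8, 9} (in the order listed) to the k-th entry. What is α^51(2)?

6

Tracing 2 → 7 → … returns to 2 after 4 steps, so 2 lies in a 4-cycle (2 7 3 6).
On a 4-cycle, α^4 is the identity, so α^51 = α^3 there (51 ≡ 3 mod 4).
Stepping 3 places around the cycle: 2 → 7 → 3 → 6.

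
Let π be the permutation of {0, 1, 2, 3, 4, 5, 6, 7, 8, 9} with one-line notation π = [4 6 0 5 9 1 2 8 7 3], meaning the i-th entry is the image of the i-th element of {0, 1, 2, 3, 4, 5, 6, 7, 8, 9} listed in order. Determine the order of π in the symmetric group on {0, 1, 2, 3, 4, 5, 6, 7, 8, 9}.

The disjoint-cycle form of π has cycle lengths 8, 2.
The order is lcm(8, 2) = 8.

8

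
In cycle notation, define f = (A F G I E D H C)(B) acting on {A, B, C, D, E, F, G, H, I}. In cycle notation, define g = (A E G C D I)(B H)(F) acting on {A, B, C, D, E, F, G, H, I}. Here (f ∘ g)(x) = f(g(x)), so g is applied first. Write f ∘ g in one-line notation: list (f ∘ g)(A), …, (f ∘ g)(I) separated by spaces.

For each element, apply g then f: A → E → D; B → H → C; C → D → H; D → I → E; E → G → I; F → F → G; G → C → A; H → B → B; I → A → F.
So f ∘ g in one-line form is D C H E I G A B F.

D C H E I G A B F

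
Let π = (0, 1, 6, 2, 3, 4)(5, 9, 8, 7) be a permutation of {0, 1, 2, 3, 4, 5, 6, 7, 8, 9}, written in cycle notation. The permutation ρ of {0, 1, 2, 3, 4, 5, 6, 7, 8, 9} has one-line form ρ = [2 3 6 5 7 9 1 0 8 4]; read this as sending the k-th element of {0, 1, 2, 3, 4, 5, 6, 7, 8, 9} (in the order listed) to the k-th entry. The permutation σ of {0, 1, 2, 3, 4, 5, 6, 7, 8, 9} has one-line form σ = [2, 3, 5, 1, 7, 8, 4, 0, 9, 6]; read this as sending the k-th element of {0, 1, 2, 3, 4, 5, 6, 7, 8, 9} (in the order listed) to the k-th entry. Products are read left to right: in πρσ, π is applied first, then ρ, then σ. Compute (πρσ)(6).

Apply the permutations in order: π(6) = 2, then ρ(2) = 6, then σ(6) = 4. So (πρσ)(6) = 4.

4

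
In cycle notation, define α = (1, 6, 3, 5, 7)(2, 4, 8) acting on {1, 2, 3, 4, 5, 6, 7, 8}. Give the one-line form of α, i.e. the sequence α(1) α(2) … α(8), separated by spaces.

6 4 5 8 7 3 1 2

Image by image: 1→6, 2→4, 3→5, 4→8, 5→7, 6→3, 7→1, 8→2.
So the one-line form is 6 4 5 8 7 3 1 2.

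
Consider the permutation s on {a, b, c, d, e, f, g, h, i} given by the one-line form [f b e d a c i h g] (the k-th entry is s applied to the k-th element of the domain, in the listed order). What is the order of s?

Writing s as disjoint cycles, the cycle lengths are 4, 2, 1, 1, 1.
Since disjoint cycles commute, ord(s) = lcm(4, 2) = 4.

4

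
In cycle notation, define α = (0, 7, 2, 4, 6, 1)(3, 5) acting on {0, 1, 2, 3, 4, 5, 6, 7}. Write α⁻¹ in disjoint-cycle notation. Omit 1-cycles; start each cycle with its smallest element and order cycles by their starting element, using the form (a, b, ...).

The inverse reverses each cycle.
Reversing each cycle of α and rotating so the smallest element leads gives (0, 1, 6, 4, 2, 7)(3, 5).

(0, 1, 6, 4, 2, 7)(3, 5)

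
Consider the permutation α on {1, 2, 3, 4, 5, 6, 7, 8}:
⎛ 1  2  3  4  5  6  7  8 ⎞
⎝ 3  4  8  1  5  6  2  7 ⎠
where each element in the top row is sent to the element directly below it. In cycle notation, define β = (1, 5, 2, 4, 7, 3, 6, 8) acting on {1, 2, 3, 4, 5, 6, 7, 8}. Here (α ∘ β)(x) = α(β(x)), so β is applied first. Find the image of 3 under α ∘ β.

β(3) = 6, then α(6) = 6; composing gives (α ∘ β)(3) = 6.

6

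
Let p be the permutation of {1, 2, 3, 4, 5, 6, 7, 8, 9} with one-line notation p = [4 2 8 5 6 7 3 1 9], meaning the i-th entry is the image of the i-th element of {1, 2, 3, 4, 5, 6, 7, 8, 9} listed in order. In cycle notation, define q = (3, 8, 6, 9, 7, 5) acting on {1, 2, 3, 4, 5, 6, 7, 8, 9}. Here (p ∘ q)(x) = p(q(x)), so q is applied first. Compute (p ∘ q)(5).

First apply q: q(5) = 3, then p(3) = 8. Thus (p ∘ q)(5) = 8.

8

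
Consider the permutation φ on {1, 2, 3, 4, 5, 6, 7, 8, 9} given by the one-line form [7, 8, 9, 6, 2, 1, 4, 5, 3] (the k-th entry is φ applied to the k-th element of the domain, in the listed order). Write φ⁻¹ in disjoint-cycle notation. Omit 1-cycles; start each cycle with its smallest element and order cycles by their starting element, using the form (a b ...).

(1 6 4 7)(2 5 8)(3 9)

First write φ in disjoint cycles: (1 7 4 6)(2 8 5)(3 9).
Reversing each cycle (and rotating so the smallest element leads) gives φ⁻¹ = (1 6 4 7)(2 5 8)(3 9).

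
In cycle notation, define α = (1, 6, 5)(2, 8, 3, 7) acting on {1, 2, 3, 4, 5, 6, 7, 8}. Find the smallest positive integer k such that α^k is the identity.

12

The cycle type of α is (4, 3, 1).
The order of α is the least common multiple of its cycle lengths: lcm(4, 3) = 12.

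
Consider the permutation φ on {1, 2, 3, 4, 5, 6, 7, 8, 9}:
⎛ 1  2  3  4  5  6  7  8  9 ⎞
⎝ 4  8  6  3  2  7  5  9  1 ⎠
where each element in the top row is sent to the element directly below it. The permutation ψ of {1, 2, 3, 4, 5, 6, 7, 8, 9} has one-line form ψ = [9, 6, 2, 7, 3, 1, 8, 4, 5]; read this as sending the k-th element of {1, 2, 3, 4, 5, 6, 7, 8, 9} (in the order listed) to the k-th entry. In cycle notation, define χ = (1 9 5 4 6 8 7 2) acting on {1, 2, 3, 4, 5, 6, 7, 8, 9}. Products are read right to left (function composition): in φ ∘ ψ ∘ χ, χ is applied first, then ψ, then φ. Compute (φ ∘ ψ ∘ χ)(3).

Chase 3: χ(3) = 3; ψ(3) = 2; φ(2) = 8. Hence (φ ∘ ψ ∘ χ)(3) = 8.

8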